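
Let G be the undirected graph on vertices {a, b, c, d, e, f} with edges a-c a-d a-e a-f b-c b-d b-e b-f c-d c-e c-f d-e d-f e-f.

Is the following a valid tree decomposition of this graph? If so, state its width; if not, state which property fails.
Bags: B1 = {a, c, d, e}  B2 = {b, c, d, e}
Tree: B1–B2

A tree decomposition must satisfy three properties: every vertex lies in some bag; for every edge, both endpoints lie together in some bag; and for every vertex, the bags containing it form a connected subtree. Here vertex f appears in no bag, so the decomposition is invalid.

No — vertex f appears in no bag.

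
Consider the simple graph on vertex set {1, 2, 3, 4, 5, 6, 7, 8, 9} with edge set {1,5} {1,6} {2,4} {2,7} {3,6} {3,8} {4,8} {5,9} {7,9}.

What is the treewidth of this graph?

2

A width-2 tree decomposition is:
Bags: B1 = {2, 7, 9}  B2 = {2, 5, 9}  B3 = {1, 2, 5}  B4 = {1, 2, 6}  B5 = {2, 3, 6}  B6 = {2, 3, 8}  B7 = {2, 4, 8}
Tree: B1–B2, B2–B3, B3–B4, B4–B5, B5–B6, B6–B7
Every bag has size at most 3, so the width is 3 − 1 = 2 and tw(G) ≤ 2. For the lower bound, G contains the cycle 2–7–9–5–1–6–3–8–4–2, so G is not a forest; only forests have treewidth ≤ 1, hence tw(G) ≥ 2. The upper and lower bounds meet at 2, so that is the treewidth.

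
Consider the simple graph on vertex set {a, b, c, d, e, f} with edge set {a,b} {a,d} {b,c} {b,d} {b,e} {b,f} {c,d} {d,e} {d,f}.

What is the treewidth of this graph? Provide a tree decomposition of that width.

The largest bag has 3 vertices, giving width 2; this decomposition certifies tw(G) ≤ 2. Conversely, {b, d, e} is a clique of size 3, and the vertices of any clique must share a bag in every tree decomposition; so some bag has ≥ 3 vertices and tw(G) ≥ 2. Combining the bounds, tw(G) = 2.

Treewidth 2.
Bags: B1 = {b, d, e}  B2 = {b, c, d}  B3 = {b, d, f}  B4 = {a, b, d}
Tree: B1–B2, B1–B3, B1–B4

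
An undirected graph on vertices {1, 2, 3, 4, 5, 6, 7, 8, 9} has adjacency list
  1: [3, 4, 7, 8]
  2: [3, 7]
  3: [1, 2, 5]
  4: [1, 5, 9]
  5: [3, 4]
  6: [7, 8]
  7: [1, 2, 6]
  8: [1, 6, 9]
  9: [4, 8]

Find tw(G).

A width-3 tree decomposition is:
Bags: B1 = {2, 3, 6, 7}  B2 = {1, 3, 6, 7}  B3 = {1, 3, 6, 8}  B4 = {1, 3, 5, 8}  B5 = {1, 4, 5, 8}  B6 = {4, 5, 8, 9}
Tree: B1–B2, B2–B3, B3–B4, B4–B5, B5–B6
The largest bag has 4 vertices, giving width 3; this decomposition certifies tw(G) ≤ 3. For the lower bound: the 4 vertex sets {2,6,7}, {3}, {1}, {4,5,8,9} are disjoint, each induces a connected subgraph, and every pair is joined by at least one edge of G. Contracting each set to a single vertex therefore yields K_{4} as a minor, and since treewidth is minor-monotone, tw(G) ≥ tw(K_{4}) = 3. Hence tw(G) = 3 exactly.

3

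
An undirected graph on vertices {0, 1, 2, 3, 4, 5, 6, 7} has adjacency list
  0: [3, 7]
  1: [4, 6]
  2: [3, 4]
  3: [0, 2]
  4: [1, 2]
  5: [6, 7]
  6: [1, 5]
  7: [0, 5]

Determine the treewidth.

2

A width-2 tree decomposition is:
Bags: B1 = {1, 2, 4}  B2 = {1, 2, 6}  B3 = {2, 5, 6}  B4 = {2, 5, 7}  B5 = {0, 2, 7}  B6 = {0, 2, 3}
Tree: B1–B2, B2–B3, B3–B4, B4–B5, B5–B6
The largest bag has 3 vertices, giving width 2; this decomposition certifies tw(G) ≤ 2. Since 2–4–1–6–5–7–0–3–2 is a cycle in G, G is not acyclic. Forests are exactly the graphs of treewidth ≤ 1, so tw(G) ≥ 2. Hence tw(G) = 2 exactly.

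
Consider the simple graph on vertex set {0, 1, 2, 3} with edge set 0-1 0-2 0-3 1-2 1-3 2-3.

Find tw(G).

A width-3 tree decomposition is:
Bags: B1 = {0, 1, 2, 3}
Tree: (single bag)
A single bag containing all 4 vertices is trivially a valid decomposition of width 3. Conversely, {0, 1, 2, 3} is a clique of size 4, and the vertices of any clique must share a bag in every tree decomposition; so some bag has ≥ 4 vertices and tw(G) ≥ 3. The upper and lower bounds meet at 3, so that is the treewidth.

3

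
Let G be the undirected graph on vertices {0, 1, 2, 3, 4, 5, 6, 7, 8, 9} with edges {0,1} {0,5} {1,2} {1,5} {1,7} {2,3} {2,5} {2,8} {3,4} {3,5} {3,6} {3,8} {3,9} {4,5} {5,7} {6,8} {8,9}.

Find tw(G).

A width-2 tree decomposition is:
Bags: B1 = {2, 3, 8}  B2 = {2, 3, 5}  B3 = {1, 2, 5}  B4 = {3, 6, 8}  B5 = {3, 8, 9}  B6 = {0, 1, 5}  B7 = {3, 4, 5}  B8 = {1, 5, 7}
Tree: B1–B2, B2–B3, B1–B4, B4–B5, B3–B6, B2–B7, B3–B8
The largest bag has 3 vertices, giving width 2; this decomposition certifies tw(G) ≤ 2. Conversely, {0, 1, 5} is a clique of size 3, and the vertices of any clique must share a bag in every tree decomposition; so some bag has ≥ 3 vertices and tw(G) ≥ 2. Hence tw(G) = 2 exactly.

2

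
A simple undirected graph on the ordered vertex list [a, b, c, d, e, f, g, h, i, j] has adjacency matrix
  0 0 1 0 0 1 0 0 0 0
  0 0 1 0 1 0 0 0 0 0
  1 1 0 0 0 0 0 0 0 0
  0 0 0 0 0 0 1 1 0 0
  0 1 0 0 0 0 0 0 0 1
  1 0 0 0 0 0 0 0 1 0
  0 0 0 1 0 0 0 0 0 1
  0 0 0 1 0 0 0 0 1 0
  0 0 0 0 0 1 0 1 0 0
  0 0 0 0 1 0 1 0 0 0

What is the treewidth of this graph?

2

A width-2 tree decomposition is:
Bags: B1 = {a, b, c}  B2 = {a, b, f}  B3 = {b, f, i}  B4 = {b, h, i}  B5 = {b, d, h}  B6 = {b, d, g}  B7 = {b, g, j}  B8 = {b, e, j}
Tree: B1–B2, B2–B3, B3–B4, B4–B5, B5–B6, B6–B7, B7–B8
The largest bag has 3 vertices, giving width 2; this decomposition certifies tw(G) ≤ 2. The edges b–c–a–f–i–h–d–g–j–e–b form a cycle, so G is not a tree and its treewidth is at least 2. Combining the bounds, tw(G) = 2.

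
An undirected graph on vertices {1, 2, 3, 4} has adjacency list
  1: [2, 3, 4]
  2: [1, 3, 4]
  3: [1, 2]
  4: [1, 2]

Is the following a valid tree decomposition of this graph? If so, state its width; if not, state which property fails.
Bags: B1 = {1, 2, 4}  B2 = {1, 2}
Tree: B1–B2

A tree decomposition must satisfy three properties: every vertex lies in some bag; for every edge, both endpoints lie together in some bag; and for every vertex, the bags containing it form a connected subtree. Here vertex 3 appears in no bag, so the decomposition is invalid.

No — vertex 3 appears in no bag.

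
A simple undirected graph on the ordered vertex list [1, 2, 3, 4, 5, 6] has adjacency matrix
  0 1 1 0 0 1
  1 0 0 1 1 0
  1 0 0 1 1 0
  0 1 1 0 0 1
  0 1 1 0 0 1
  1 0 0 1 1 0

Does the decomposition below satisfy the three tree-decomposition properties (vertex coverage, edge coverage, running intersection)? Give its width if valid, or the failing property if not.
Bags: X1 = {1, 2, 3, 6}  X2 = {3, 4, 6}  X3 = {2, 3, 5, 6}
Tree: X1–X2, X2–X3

A tree decomposition must satisfy three properties: every vertex lies in some bag; for every edge, both endpoints lie together in some bag; and for every vertex, the bags containing it form a connected subtree. Here edge (2,4) lies in no bag, so the decomposition is invalid.

No — edge (2,4) lies in no bag.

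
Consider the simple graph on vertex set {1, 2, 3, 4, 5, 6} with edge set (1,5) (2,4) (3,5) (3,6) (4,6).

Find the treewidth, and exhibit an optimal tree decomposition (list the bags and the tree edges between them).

Treewidth 1.
Bags: B1 = {1, 5}  B2 = {3, 5}  B3 = {3, 6}  B4 = {4, 6}  B5 = {2, 4}
Tree: B1–B2, B2–B3, B3–B4, B4–B5

Each bag holds 2 vertices, so the decomposition has width 1, which upper-bounds the treewidth. Any graph with an edge has treewidth ≥ 1, and G has the edge 1–5. Therefore the treewidth is 1.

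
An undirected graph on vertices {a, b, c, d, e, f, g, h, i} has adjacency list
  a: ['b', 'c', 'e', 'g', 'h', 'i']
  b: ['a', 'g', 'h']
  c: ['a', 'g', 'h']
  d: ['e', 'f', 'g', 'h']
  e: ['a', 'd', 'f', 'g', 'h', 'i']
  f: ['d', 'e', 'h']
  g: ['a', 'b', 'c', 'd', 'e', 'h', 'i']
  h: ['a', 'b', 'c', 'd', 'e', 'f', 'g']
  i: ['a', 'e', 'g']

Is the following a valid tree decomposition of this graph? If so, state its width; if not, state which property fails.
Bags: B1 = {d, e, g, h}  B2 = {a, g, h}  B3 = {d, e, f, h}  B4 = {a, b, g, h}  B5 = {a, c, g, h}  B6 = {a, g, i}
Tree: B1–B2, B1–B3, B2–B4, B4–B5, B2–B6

A tree decomposition must satisfy three properties: every vertex lies in some bag; for every edge, both endpoints lie together in some bag; and for every vertex, the bags containing it form a connected subtree. Here edge (e,a) lies in no bag, so the decomposition is invalid.

No — edge (e,a) lies in no bag.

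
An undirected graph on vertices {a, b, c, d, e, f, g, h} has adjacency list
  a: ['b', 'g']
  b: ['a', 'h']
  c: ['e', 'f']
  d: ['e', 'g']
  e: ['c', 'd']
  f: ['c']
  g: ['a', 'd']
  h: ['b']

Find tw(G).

1

A width-1 tree decomposition is:
Bags: B1 = {b, h}  B2 = {a, b}  B3 = {a, g}  B4 = {d, g}  B5 = {d, e}  B6 = {c, e}  B7 = {c, f}
Tree: B1–B2, B2–B3, B3–B4, B4–B5, B5–B6, B6–B7
Every bag has size at most 2, so the width is 2 − 1 = 1 and tw(G) ≤ 1. Since G has at least one edge (e.g. h–b), it is not an edgeless graph, so tw(G) ≥ 1. Combining the bounds, tw(G) = 1.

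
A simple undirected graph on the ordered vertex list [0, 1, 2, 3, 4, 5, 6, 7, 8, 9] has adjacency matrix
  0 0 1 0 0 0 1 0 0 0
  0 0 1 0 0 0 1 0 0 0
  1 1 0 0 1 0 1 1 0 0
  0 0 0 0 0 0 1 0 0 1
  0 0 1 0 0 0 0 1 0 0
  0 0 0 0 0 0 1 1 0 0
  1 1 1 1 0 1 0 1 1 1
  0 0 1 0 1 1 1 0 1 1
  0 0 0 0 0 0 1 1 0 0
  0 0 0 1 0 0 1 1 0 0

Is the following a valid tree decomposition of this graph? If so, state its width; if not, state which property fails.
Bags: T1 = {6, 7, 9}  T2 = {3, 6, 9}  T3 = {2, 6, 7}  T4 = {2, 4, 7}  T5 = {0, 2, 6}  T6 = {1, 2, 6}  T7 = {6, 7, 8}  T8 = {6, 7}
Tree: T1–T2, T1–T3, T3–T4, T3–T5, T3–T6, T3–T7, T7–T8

No — vertex 5 appears in no bag.

A tree decomposition must satisfy three properties: every vertex lies in some bag; for every edge, both endpoints lie together in some bag; and for every vertex, the bags containing it form a connected subtree. Here vertex 5 appears in no bag, so the decomposition is invalid.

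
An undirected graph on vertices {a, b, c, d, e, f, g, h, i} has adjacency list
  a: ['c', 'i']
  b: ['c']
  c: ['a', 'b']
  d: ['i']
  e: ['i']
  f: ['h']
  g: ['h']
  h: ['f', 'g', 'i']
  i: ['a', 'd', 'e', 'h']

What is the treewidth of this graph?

1

A width-1 tree decomposition is:
Bags: B1 = {h, i}  B2 = {e, i}  B3 = {d, i}  B4 = {a, i}  B5 = {f, h}  B6 = {a, c}  B7 = {g, h}  B8 = {b, c}
Tree: B1–B2, B1–B3, B2–B4, B1–B5, B4–B6, B1–B7, B6–B8
Every bag has size at most 2, so the width is 2 − 1 = 1 and tw(G) ≤ 1. Since G has at least one edge (e.g. i–h), it is not an edgeless graph, so tw(G) ≥ 1. Combining the bounds, tw(G) = 1.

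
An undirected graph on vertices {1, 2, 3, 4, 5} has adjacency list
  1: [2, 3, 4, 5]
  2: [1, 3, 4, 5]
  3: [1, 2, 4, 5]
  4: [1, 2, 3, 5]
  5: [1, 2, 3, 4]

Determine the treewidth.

4

A width-4 tree decomposition is:
Bags: B1 = {1, 2, 3, 4, 5}
Tree: (single bag)
A single bag containing all 5 vertices is trivially a valid decomposition of width 4. For the lower bound, the 5 vertices {1, 2, 3, 4, 5} are pairwise adjacent, and any tree decomposition puts a clique entirely inside one bag — forcing width ≥ 4. Therefore the treewidth is 4.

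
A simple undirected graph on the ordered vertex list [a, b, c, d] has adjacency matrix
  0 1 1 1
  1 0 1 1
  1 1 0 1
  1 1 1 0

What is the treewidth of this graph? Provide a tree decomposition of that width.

Treewidth 3.
Bags: B1 = {a, b, c, d}
Tree: (single bag)

With just one bag of size 4, the width is 4 − 1 = 3, so tw(G) ≤ 3. For the lower bound, the 4 vertices {a, b, c, d} are pairwise adjacent, and any tree decomposition puts a clique entirely inside one bag — forcing width ≥ 3. Combining the bounds, tw(G) = 3.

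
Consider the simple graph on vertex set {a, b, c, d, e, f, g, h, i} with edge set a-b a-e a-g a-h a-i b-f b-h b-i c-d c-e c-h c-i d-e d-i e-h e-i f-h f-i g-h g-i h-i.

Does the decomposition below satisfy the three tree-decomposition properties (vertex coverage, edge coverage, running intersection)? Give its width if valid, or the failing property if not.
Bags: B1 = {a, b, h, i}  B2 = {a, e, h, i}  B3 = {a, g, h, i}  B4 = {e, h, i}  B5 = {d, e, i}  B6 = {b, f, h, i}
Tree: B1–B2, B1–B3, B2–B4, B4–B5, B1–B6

No — vertex c appears in no bag.

A tree decomposition must satisfy three properties: every vertex lies in some bag; for every edge, both endpoints lie together in some bag; and for every vertex, the bags containing it form a connected subtree. Here vertex c appears in no bag, so the decomposition is invalid.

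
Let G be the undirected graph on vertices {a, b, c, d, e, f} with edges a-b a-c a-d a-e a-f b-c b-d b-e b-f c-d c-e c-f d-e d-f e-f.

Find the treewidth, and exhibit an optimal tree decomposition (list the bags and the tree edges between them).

Treewidth 5.
Bags: B1 = {a, b, c, d, e, f}
Tree: (single bag)

With just one bag of size 6, the width is 6 − 1 = 5, so tw(G) ≤ 5. On the other hand G contains the 6-clique {a, b, c, d, e, f}. A clique must lie in a single bag of any decomposition, so no decomposition can have width below 5. Therefore the treewidth is 5.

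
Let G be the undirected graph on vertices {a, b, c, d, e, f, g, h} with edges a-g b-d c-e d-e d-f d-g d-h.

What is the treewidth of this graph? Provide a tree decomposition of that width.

Treewidth 1.
One such decomposition:
Bags: B1 = {d, f}  B2 = {d, g}  B3 = {b, d}  B4 = {d, e}  B5 = {d, h}  B6 = {c, e}  B7 = {a, g}
Tree: B1–B2, B1–B3, B1–B4, B1–B5, B4–B6, B2–B7

Every bag has size at most 2, so the width is 2 − 1 = 1 and tw(G) ≤ 1. Any graph with an edge has treewidth ≥ 1, and G has the edge d–f. The upper and lower bounds meet at 1, so that is the treewidth.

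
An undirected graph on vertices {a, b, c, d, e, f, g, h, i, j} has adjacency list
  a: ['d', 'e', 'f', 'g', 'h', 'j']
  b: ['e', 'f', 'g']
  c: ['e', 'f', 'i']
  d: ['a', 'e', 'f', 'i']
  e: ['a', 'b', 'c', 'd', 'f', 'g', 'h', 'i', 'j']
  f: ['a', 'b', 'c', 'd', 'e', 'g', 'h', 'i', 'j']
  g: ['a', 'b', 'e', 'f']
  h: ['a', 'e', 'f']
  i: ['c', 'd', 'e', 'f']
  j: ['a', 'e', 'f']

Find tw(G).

3

A width-3 tree decomposition is:
Bags: B1 = {a, e, f, j}  B2 = {a, d, e, f}  B3 = {a, e, f, g}  B4 = {a, e, f, h}  B5 = {b, e, f, g}  B6 = {d, e, f, i}  B7 = {c, e, f, i}
Tree: B1–B2, B1–B3, B2–B4, B3–B5, B2–B6, B6–B7
Every bag has size at most 4, so the width is 4 − 1 = 3 and tw(G) ≤ 3. Conversely, {c, e, f, i} is a clique of size 4, and the vertices of any clique must share a bag in every tree decomposition; so some bag has ≥ 4 vertices and tw(G) ≥ 3. Therefore the treewidth is 3.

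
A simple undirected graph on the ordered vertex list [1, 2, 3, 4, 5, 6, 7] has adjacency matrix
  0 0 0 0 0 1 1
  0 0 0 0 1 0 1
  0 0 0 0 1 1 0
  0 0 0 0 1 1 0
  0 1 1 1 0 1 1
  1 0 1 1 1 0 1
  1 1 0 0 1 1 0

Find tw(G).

2

A width-2 tree decomposition is:
Bags: B1 = {5, 6, 7}  B2 = {2, 5, 7}  B3 = {4, 5, 6}  B4 = {3, 5, 6}  B5 = {1, 6, 7}
Tree: B1–B2, B1–B3, B3–B4, B1–B5
Each bag holds 3 vertices, so the decomposition has width 2, which upper-bounds the treewidth. For the lower bound, the 3 vertices {1, 6, 7} are pairwise adjacent, and any tree decomposition puts a clique entirely inside one bag — forcing width ≥ 2. Combining the bounds, tw(G) = 2.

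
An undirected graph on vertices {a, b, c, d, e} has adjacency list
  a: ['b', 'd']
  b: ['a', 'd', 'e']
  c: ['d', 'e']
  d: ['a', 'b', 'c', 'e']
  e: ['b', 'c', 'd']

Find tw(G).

2

A width-2 tree decomposition is:
Bags: B1 = {c, d, e}  B2 = {b, d, e}  B3 = {a, b, d}
Tree: B1–B2, B2–B3
The largest bag has 3 vertices, giving width 2; this decomposition certifies tw(G) ≤ 2. Conversely, {c, d, e} is a clique of size 3, and the vertices of any clique must share a bag in every tree decomposition; so some bag has ≥ 3 vertices and tw(G) ≥ 2. Hence tw(G) = 2 exactly.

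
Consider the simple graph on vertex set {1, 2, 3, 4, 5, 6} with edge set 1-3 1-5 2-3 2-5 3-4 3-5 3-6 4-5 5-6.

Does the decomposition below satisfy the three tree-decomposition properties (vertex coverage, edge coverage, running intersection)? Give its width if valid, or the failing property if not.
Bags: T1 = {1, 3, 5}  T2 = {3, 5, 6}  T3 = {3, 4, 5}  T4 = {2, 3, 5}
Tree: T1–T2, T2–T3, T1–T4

Yes; width 2.

Every vertex of G appears in some bag (union = {1, 2, 3, 4, 5, 6}); every edge is covered by a bag; and for each vertex v the set of bags containing v is connected in the bag tree. The decomposition is therefore valid. The largest bag has 3 vertices, so the width is 2.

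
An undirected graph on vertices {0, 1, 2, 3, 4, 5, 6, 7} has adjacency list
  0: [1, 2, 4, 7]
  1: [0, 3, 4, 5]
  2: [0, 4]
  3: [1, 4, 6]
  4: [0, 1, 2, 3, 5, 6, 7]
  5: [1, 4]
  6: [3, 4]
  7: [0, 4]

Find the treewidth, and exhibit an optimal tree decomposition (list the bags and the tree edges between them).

Treewidth 2.
One optimal decomposition is:
Bags: B1 = {1, 4, 5}  B2 = {1, 3, 4}  B3 = {3, 4, 6}  B4 = {0, 1, 4}  B5 = {0, 4, 7}  B6 = {0, 2, 4}
Tree: B1–B2, B2–B3, B1–B4, B4–B5, B4–B6

Each bag holds 3 vertices, so the decomposition has width 2, which upper-bounds the treewidth. On the other hand G contains the 3-clique {0, 1, 4}. A clique must lie in a single bag of any decomposition, so no decomposition can have width below 2. Therefore the treewidth is 2.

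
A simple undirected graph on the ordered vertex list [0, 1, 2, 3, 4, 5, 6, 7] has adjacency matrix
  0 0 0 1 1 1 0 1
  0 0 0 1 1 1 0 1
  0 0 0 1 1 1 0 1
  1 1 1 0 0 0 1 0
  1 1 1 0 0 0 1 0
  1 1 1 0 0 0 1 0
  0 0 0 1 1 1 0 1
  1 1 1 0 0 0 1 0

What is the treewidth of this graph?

4

A width-4 tree decomposition is:
Bags: B1 = {0, 1, 2, 6, 7}  B2 = {0, 1, 2, 5, 6}  B3 = {0, 1, 2, 4, 6}  B4 = {0, 1, 2, 3, 6}
Tree: B1–B2, B2–B3, B3–B4
Every bag has size at most 5, so the width is 5 − 1 = 4 and tw(G) ≤ 4. For the lower bound: the 5 vertex sets {6,7}, {1,5}, {0,4}, {2}, {3} are disjoint, each induces a connected subgraph, and every pair is joined by at least one edge of G. Contracting each set to a single vertex therefore yields K_{5} as a minor, and since treewidth is minor-monotone, tw(G) ≥ tw(K_{5}) = 4. Therefore the treewidth is 4.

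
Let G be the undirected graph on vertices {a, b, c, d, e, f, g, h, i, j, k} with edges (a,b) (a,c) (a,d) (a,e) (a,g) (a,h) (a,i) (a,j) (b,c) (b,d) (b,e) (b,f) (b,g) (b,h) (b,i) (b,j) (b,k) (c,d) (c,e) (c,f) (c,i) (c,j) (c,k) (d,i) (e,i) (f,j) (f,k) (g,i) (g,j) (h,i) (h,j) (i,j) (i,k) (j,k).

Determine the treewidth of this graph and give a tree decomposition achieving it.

Each bag holds 5 vertices, so the decomposition has width 4, which upper-bounds the treewidth. For the lower bound, the 5 vertices {b, c, f, j, k} are pairwise adjacent, and any tree decomposition puts a clique entirely inside one bag — forcing width ≥ 4. Combining the bounds, tw(G) = 4.

Treewidth 4.
One such decomposition:
Bags: B1 = {a, b, c, i, j}  B2 = {a, b, c, e, i}  B3 = {a, b, h, i, j}  B4 = {a, b, g, i, j}  B5 = {a, b, c, d, i}  B6 = {b, c, i, j, k}  B7 = {b, c, f, j, k}
Tree: B1–B2, B1–B3, B3–B4, B1–B5, B1–B6, B6–B7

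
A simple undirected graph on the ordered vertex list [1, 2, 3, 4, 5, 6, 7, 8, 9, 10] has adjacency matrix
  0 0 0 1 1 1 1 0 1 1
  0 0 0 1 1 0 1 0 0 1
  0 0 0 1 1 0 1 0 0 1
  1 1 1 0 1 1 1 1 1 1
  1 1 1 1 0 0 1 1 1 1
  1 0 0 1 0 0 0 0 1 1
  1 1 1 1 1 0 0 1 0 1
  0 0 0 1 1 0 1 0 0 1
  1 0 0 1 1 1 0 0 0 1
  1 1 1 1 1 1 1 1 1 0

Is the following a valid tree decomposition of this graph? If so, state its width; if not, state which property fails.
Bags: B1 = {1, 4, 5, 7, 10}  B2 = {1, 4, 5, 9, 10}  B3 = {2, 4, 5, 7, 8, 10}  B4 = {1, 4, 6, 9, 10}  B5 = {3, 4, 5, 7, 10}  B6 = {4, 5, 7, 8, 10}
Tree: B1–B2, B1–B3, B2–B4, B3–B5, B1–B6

No — bags containing vertex 8 are not connected in the tree.

A tree decomposition must satisfy three properties: every vertex lies in some bag; for every edge, both endpoints lie together in some bag; and for every vertex, the bags containing it form a connected subtree. Here bags containing vertex 8 are not connected in the tree, so the decomposition is invalid.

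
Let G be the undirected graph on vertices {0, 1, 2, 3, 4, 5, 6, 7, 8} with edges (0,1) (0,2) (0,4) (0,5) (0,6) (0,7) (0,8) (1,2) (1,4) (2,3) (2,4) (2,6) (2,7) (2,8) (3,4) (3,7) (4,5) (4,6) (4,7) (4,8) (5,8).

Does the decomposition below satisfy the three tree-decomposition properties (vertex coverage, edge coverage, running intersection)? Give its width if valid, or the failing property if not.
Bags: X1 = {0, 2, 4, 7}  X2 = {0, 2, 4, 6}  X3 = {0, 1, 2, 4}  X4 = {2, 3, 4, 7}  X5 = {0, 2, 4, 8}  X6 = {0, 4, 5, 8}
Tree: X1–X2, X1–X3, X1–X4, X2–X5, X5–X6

Yes; width 3.

Every vertex of G appears in some bag (union = {0, 1, 2, 3, 4, 5, 6, 7, 8}); every edge is covered by a bag; and for each vertex v the set of bags containing v is connected in the bag tree. The decomposition is therefore valid. The largest bag has 4 vertices, so the width is 3.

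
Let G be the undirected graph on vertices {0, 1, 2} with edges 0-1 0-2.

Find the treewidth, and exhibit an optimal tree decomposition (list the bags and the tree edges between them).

Treewidth 1.
Bags: B1 = {0, 2}  B2 = {0, 1}
Tree: B1–B2

Every bag has size at most 2, so the width is 2 − 1 = 1 and tw(G) ≤ 1. G has an edge, so its treewidth is at least 1. Hence tw(G) = 1 exactly.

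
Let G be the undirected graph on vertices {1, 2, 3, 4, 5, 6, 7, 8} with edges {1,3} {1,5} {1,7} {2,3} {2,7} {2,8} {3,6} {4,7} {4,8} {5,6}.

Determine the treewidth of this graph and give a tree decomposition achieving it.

Treewidth 2.
Bags: B1 = {3, 5, 6}  B2 = {1, 3, 5}  B3 = {1, 2, 3}  B4 = {1, 2, 7}  B5 = {2, 7, 8}  B6 = {4, 7, 8}
Tree: B1–B2, B2–B3, B3–B4, B4–B5, B5–B6

Every bag has size at most 3, so the width is 3 − 1 = 2 and tw(G) ≤ 2. Since 6–5–1–3–6 is a cycle in G, G is not acyclic. Forests are exactly the graphs of treewidth ≤ 1, so tw(G) ≥ 2. Combining the bounds, tw(G) = 2.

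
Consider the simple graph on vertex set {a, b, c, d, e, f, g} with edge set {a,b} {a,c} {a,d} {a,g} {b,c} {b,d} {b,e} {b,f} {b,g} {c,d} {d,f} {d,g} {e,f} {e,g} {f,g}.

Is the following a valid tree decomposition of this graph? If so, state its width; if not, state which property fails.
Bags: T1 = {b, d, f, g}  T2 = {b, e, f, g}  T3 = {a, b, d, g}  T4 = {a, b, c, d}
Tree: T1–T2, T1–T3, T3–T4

Vertex coverage: the bags together contain {a, b, c, d, e, f, g}, the full vertex set. Edge coverage: each edge of G has both endpoints in at least one bag. Running intersection: for every vertex, the bags containing it form a connected subtree. All three properties hold, so this is a valid tree decomposition of width max|bag| − 1 = 3, and hence tw(G) ≤ 3.

Yes; width 3.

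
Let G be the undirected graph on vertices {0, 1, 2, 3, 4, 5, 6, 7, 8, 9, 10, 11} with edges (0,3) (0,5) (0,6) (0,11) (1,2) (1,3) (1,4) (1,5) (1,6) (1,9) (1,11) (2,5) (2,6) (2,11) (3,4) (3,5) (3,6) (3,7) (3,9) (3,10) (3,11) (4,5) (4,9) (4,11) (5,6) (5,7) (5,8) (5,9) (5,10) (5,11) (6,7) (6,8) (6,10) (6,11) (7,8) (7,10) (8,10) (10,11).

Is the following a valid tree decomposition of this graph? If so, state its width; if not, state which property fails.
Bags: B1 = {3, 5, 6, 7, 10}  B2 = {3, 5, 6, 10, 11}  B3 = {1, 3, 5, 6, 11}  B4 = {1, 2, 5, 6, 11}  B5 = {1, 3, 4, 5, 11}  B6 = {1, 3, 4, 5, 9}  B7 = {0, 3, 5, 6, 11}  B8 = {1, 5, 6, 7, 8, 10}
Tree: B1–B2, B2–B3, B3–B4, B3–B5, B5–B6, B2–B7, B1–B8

A tree decomposition must satisfy three properties: every vertex lies in some bag; for every edge, both endpoints lie together in some bag; and for every vertex, the bags containing it form a connected subtree. Here bags containing vertex 1 are not connected in the tree, so the decomposition is invalid.

No — bags containing vertex 1 are not connected in the tree.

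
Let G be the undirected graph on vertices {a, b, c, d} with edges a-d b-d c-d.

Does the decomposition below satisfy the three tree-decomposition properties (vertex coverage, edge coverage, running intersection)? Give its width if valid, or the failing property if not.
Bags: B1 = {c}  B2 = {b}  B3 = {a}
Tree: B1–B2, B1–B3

A tree decomposition must satisfy three properties: every vertex lies in some bag; for every edge, both endpoints lie together in some bag; and for every vertex, the bags containing it form a connected subtree. Here vertex d appears in no bag, so the decomposition is invalid.

No — vertex d appears in no bag.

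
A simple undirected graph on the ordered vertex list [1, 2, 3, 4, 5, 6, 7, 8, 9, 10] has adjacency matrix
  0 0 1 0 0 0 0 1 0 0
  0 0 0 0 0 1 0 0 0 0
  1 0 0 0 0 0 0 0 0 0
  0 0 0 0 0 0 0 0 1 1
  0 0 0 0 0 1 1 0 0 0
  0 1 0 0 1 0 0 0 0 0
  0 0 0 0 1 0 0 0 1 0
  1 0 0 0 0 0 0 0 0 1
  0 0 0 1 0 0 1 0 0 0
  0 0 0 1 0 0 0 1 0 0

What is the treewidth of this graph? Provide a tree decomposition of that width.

Treewidth 1.
One such decomposition:
Bags: B1 = {1, 3}  B2 = {1, 8}  B3 = {8, 10}  B4 = {4, 10}  B5 = {4, 9}  B6 = {7, 9}  B7 = {5, 7}  B8 = {5, 6}  B9 = {2, 6}
Tree: B1–B2, B2–B3, B3–B4, B4–B5, B5–B6, B6–B7, B7–B8, B8–B9

Every bag has size at most 2, so the width is 2 − 1 = 1 and tw(G) ≤ 1. Since G has at least one edge (e.g. 3–1), it is not an edgeless graph, so tw(G) ≥ 1. Hence tw(G) = 1 exactly.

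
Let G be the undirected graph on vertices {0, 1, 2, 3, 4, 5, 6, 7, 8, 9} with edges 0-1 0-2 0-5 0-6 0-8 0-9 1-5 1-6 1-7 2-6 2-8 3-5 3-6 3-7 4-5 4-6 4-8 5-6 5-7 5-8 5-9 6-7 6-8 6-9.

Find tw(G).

A width-3 tree decomposition is:
Bags: B1 = {0, 5, 6, 8}  B2 = {0, 1, 5, 6}  B3 = {4, 5, 6, 8}  B4 = {0, 5, 6, 9}  B5 = {1, 5, 6, 7}  B6 = {0, 2, 6, 8}  B7 = {3, 5, 6, 7}
Tree: B1–B2, B1–B3, B2–B4, B2–B5, B1–B6, B5–B7
Each bag holds 4 vertices, so the decomposition has width 3, which upper-bounds the treewidth. On the other hand G contains the 4-clique {0, 2, 6, 8}. A clique must lie in a single bag of any decomposition, so no decomposition can have width below 3. Hence tw(G) = 3 exactly.

3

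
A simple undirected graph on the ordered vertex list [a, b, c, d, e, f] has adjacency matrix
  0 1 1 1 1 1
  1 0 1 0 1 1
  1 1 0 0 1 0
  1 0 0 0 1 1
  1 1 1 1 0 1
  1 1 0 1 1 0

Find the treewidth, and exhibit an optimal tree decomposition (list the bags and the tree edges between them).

Treewidth 3.
One such decomposition:
Bags: B1 = {a, b, c, e}  B2 = {a, b, e, f}  B3 = {a, d, e, f}
Tree: B1–B2, B2–B3

Every bag has size at most 4, so the width is 4 − 1 = 3 and tw(G) ≤ 3. Conversely, {a, b, c, e} is a clique of size 4, and the vertices of any clique must share a bag in every tree decomposition; so some bag has ≥ 4 vertices and tw(G) ≥ 3. The upper and lower bounds meet at 3, so that is the treewidth.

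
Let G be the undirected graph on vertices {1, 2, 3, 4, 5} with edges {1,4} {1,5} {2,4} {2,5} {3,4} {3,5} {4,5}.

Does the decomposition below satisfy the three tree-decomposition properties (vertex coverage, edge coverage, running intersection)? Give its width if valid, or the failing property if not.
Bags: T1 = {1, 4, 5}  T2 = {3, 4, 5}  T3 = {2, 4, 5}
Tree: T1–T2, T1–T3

Vertex coverage: the bags together contain {1, 2, 3, 4, 5}, the full vertex set. Edge coverage: each edge of G has both endpoints in at least one bag. Running intersection: for every vertex, the bags containing it form a connected subtree. All three properties hold, so this is a valid tree decomposition of width max|bag| − 1 = 2, and hence tw(G) ≤ 2.

Yes; width 2.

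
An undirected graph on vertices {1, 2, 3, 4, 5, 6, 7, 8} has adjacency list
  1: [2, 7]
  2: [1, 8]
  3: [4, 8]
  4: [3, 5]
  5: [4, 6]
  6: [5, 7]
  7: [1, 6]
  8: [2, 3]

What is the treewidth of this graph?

A width-2 tree decomposition is:
Bags: B1 = {2, 3, 8}  B2 = {2, 3, 4}  B3 = {2, 4, 5}  B4 = {2, 5, 6}  B5 = {2, 6, 7}  B6 = {1, 2, 7}
Tree: B1–B2, B2–B3, B3–B4, B4–B5, B5–B6
Each bag holds 3 vertices, so the decomposition has width 2, which upper-bounds the treewidth. For the lower bound, G contains the cycle 2–8–3–4–5–6–7–1–2, so G is not a forest; only forests have treewidth ≤ 1, hence tw(G) ≥ 2. Combining the bounds, tw(G) = 2.

2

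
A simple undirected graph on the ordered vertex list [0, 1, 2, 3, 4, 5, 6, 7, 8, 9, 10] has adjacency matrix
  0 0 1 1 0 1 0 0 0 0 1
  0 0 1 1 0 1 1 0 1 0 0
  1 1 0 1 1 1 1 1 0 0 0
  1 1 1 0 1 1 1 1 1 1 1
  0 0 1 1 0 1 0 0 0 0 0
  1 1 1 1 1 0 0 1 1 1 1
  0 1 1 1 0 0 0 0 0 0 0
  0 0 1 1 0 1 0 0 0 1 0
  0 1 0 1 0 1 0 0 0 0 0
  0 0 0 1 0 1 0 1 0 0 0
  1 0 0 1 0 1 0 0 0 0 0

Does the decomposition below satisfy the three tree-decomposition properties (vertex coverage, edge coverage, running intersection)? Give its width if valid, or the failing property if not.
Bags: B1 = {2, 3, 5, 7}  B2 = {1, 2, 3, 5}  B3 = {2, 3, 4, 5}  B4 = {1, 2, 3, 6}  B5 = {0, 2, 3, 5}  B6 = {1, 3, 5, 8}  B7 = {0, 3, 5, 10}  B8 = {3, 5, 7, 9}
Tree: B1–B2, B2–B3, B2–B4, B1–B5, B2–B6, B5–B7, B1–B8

Yes; width 3.

Checking the three conditions: (i) the bags cover all of {0, 1, 2, 3, 4, 5, 6, 7, 8, 9, 10}; (ii) for each edge, some bag contains both endpoints; (iii) the bags containing any fixed vertex form a subtree. All hold, so the decomposition is valid with width 4 − 1 = 3.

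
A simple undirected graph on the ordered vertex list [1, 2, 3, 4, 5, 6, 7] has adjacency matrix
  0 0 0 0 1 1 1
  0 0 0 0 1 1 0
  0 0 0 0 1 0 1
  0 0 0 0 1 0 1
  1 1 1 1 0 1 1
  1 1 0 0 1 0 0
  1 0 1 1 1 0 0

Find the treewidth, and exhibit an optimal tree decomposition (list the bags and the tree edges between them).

Each bag holds 3 vertices, so the decomposition has width 2, which upper-bounds the treewidth. Conversely, {2, 5, 6} is a clique of size 3, and the vertices of any clique must share a bag in every tree decomposition; so some bag has ≥ 3 vertices and tw(G) ≥ 2. Hence tw(G) = 2 exactly.

Treewidth 2.
Bags: B1 = {1, 5, 7}  B2 = {4, 5, 7}  B3 = {1, 5, 6}  B4 = {3, 5, 7}  B5 = {2, 5, 6}
Tree: B1–B2, B1–B3, B2–B4, B3–B5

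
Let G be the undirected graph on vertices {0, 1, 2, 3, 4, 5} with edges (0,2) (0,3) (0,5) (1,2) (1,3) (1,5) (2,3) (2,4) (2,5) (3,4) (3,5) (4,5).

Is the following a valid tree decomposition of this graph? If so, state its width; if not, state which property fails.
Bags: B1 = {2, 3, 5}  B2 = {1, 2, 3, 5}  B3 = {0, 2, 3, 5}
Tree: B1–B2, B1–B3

A tree decomposition must satisfy three properties: every vertex lies in some bag; for every edge, both endpoints lie together in some bag; and for every vertex, the bags containing it form a connected subtree. Here vertex 4 appears in no bag, so the decomposition is invalid.

No — vertex 4 appears in no bag.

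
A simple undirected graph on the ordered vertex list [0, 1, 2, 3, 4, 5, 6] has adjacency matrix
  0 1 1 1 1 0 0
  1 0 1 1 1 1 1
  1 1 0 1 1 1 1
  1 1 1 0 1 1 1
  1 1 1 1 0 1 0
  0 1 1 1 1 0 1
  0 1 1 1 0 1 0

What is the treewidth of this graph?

4

A width-4 tree decomposition is:
Bags: B1 = {1, 2, 3, 5, 6}  B2 = {1, 2, 3, 4, 5}  B3 = {0, 1, 2, 3, 4}
Tree: B1–B2, B2–B3
Every bag has size at most 5, so the width is 5 − 1 = 4 and tw(G) ≤ 4. Conversely, {0, 1, 2, 3, 4} is a clique of size 5, and the vertices of any clique must share a bag in every tree decomposition; so some bag has ≥ 5 vertices and tw(G) ≥ 4. Therefore the treewidth is 4.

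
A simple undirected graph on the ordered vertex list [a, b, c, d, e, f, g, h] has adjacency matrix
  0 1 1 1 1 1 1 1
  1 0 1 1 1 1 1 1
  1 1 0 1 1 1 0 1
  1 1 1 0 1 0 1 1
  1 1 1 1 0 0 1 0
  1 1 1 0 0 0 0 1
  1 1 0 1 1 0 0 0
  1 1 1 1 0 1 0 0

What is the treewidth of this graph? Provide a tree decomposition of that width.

The largest bag has 5 vertices, giving width 4; this decomposition certifies tw(G) ≤ 4. On the other hand G contains the 5-clique {a, b, d, e, g}. A clique must lie in a single bag of any decomposition, so no decomposition can have width below 4. Therefore the treewidth is 4.

Treewidth 4.
One optimal decomposition is:
Bags: B1 = {a, b, c, d, e}  B2 = {a, b, c, d, h}  B3 = {a, b, c, f, h}  B4 = {a, b, d, e, g}
Tree: B1–B2, B2–B3, B1–B4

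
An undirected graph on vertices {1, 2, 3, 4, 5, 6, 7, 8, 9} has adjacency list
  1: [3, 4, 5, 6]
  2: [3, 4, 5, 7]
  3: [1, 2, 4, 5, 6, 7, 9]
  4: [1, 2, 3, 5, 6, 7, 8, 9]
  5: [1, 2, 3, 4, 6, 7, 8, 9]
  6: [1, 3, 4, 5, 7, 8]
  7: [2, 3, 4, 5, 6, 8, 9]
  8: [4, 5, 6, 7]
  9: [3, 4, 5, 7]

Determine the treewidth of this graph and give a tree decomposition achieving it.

Every bag has size at most 5, so the width is 5 − 1 = 4 and tw(G) ≤ 4. Conversely, {4, 5, 6, 7, 8} is a clique of size 5, and the vertices of any clique must share a bag in every tree decomposition; so some bag has ≥ 5 vertices and tw(G) ≥ 4. Combining the bounds, tw(G) = 4.

Treewidth 4.
One such decomposition:
Bags: B1 = {3, 4, 5, 7, 9}  B2 = {3, 4, 5, 6, 7}  B3 = {2, 3, 4, 5, 7}  B4 = {4, 5, 6, 7, 8}  B5 = {1, 3, 4, 5, 6}
Tree: B1–B2, B1–B3, B2–B4, B2–B5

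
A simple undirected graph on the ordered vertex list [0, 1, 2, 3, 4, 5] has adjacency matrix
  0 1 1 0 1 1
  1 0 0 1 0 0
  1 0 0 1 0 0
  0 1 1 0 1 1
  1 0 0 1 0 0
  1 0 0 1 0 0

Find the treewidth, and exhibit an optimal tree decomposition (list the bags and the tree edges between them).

The largest bag has 3 vertices, giving width 2; this decomposition certifies tw(G) ≤ 2. Since 3–2–0–5–3 is a cycle in G, G is not acyclic. Forests are exactly the graphs of treewidth ≤ 1, so tw(G) ≥ 2. The upper and lower bounds meet at 2, so that is the treewidth.

Treewidth 2.
One such decomposition:
Bags: B1 = {0, 2, 3}  B2 = {0, 3, 5}  B3 = {0, 3, 4}  B4 = {0, 1, 3}
Tree: B1–B2, B2–B3, B3–B4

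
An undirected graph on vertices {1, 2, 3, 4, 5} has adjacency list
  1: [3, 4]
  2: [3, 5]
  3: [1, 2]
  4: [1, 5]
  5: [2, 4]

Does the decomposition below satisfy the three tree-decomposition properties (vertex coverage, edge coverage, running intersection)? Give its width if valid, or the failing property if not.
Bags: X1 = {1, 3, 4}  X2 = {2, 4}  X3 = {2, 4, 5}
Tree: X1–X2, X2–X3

No — edge (3,2) lies in no bag.

A tree decomposition must satisfy three properties: every vertex lies in some bag; for every edge, both endpoints lie together in some bag; and for every vertex, the bags containing it form a connected subtree. Here edge (3,2) lies in no bag, so the decomposition is invalid.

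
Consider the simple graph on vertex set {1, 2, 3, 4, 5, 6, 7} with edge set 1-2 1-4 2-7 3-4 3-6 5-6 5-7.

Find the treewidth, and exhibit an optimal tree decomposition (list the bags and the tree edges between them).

Each bag holds 3 vertices, so the decomposition has width 2, which upper-bounds the treewidth. The edges 1–2–7–5–6–3–4–1 form a cycle, so G is not a tree and its treewidth is at least 2. The upper and lower bounds meet at 2, so that is the treewidth.

Treewidth 2.
One optimal decomposition is:
Bags: B1 = {1, 2, 7}  B2 = {1, 5, 7}  B3 = {1, 5, 6}  B4 = {1, 3, 6}  B5 = {1, 3, 4}
Tree: B1–B2, B2–B3, B3–B4, B4–B5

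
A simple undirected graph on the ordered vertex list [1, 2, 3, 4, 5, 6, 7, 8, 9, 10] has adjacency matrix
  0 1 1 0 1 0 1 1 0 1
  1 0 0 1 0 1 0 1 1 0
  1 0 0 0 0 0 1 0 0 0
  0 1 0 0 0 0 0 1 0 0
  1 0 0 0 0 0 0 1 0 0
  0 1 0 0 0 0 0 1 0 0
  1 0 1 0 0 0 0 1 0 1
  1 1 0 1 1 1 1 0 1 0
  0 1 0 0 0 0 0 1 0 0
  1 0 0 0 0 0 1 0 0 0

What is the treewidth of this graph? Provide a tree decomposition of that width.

The largest bag has 3 vertices, giving width 2; this decomposition certifies tw(G) ≤ 2. Conversely, {1, 2, 8} is a clique of size 3, and the vertices of any clique must share a bag in every tree decomposition; so some bag has ≥ 3 vertices and tw(G) ≥ 2. Hence tw(G) = 2 exactly.

Treewidth 2.
One such decomposition:
Bags: B1 = {2, 8, 9}  B2 = {1, 2, 8}  B3 = {1, 7, 8}  B4 = {2, 4, 8}  B5 = {2, 6, 8}  B6 = {1, 5, 8}  B7 = {1, 7, 10}  B8 = {1, 3, 7}
Tree: B1–B2, B2–B3, B1–B4, B1–B5, B2–B6, B3–B7, B7–B8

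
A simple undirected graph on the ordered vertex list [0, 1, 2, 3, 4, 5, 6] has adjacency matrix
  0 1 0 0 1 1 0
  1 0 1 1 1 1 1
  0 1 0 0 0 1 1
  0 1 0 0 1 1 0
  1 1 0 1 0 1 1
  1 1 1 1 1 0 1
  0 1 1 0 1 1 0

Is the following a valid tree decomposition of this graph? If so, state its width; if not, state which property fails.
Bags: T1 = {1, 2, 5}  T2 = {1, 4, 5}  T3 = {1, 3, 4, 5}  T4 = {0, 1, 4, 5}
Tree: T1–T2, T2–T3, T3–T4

No — vertex 6 appears in no bag.

A tree decomposition must satisfy three properties: every vertex lies in some bag; for every edge, both endpoints lie together in some bag; and for every vertex, the bags containing it form a connected subtree. Here vertex 6 appears in no bag, so the decomposition is invalid.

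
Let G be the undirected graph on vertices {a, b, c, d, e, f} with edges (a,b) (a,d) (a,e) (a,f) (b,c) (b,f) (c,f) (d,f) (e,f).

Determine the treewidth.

A width-2 tree decomposition is:
Bags: B1 = {a, b, f}  B2 = {a, d, f}  B3 = {b, c, f}  B4 = {a, e, f}
Tree: B1–B2, B1–B3, B1–B4
Every bag has size at most 3, so the width is 3 − 1 = 2 and tw(G) ≤ 2. On the other hand G contains the 3-clique {b, c, f}. A clique must lie in a single bag of any decomposition, so no decomposition can have width below 2. Therefore the treewidth is 2.

2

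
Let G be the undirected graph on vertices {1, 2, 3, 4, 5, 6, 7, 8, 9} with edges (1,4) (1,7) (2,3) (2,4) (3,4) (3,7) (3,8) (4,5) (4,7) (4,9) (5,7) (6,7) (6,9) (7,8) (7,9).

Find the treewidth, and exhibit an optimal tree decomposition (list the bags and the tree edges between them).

Treewidth 2.
One optimal decomposition is:
Bags: B1 = {4, 5, 7}  B2 = {4, 7, 9}  B3 = {3, 4, 7}  B4 = {1, 4, 7}  B5 = {3, 7, 8}  B6 = {6, 7, 9}  B7 = {2, 3, 4}
Tree: B1–B2, B2–B3, B2–B4, B3–B5, B2–B6, B3–B7

Each bag holds 3 vertices, so the decomposition has width 2, which upper-bounds the treewidth. For the lower bound, the 3 vertices {2, 3, 4} are pairwise adjacent, and any tree decomposition puts a clique entirely inside one bag — forcing width ≥ 2. Therefore the treewidth is 2.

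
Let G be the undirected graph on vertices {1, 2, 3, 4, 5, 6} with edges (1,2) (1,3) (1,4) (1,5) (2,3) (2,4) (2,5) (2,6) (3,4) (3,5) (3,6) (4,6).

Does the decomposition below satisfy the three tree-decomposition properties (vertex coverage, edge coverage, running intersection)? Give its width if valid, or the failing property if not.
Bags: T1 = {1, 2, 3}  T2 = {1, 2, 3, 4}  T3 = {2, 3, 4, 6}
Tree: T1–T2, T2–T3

A tree decomposition must satisfy three properties: every vertex lies in some bag; for every edge, both endpoints lie together in some bag; and for every vertex, the bags containing it form a connected subtree. Here vertex 5 appears in no bag, so the decomposition is invalid.

No — vertex 5 appears in no bag.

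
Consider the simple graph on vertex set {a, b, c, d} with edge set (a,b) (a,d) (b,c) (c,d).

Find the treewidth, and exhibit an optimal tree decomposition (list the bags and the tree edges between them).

Every bag has size at most 3, so the width is 3 − 1 = 2 and tw(G) ≤ 2. The edges b–c–d–a–b form a cycle, so G is not a tree and its treewidth is at least 2. The upper and lower bounds meet at 2, so that is the treewidth.

Treewidth 2.
One such decomposition:
Bags: B1 = {b, c, d}  B2 = {a, b, d}
Tree: B1–B2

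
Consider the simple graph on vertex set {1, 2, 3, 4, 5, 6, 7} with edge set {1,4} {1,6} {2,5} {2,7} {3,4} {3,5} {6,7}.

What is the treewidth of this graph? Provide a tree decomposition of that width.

The largest bag has 3 vertices, giving width 2; this decomposition certifies tw(G) ≤ 2. For the lower bound, G contains the cycle 4–1–6–7–2–5–3–4, so G is not a forest; only forests have treewidth ≤ 1, hence tw(G) ≥ 2. Combining the bounds, tw(G) = 2.

Treewidth 2.
One such decomposition:
Bags: B1 = {1, 4, 6}  B2 = {4, 6, 7}  B3 = {2, 4, 7}  B4 = {2, 4, 5}  B5 = {3, 4, 5}
Tree: B1–B2, B2–B3, B3–B4, B4–B5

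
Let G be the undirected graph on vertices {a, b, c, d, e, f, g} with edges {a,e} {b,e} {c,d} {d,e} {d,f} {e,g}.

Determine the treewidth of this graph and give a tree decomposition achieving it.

Each bag holds 2 vertices, so the decomposition has width 1, which upper-bounds the treewidth. Any graph with an edge has treewidth ≥ 1, and G has the edge c–d. Hence tw(G) = 1 exactly.

Treewidth 1.
One such decomposition:
Bags: B1 = {c, d}  B2 = {d, e}  B3 = {a, e}  B4 = {e, g}  B5 = {b, e}  B6 = {d, f}
Tree: B1–B2, B2–B3, B3–B4, B2–B5, B2–B6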